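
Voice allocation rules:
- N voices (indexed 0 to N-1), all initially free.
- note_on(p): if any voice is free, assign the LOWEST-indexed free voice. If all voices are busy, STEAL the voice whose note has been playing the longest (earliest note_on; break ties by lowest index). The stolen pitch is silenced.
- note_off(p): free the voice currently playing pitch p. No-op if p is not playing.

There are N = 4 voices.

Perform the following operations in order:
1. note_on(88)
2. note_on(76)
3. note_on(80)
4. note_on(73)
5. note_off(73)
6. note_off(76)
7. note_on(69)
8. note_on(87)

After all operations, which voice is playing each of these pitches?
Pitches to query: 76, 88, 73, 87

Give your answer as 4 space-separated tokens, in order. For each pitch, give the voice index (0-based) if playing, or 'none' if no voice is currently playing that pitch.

Answer: none 0 none 3

Derivation:
Op 1: note_on(88): voice 0 is free -> assigned | voices=[88 - - -]
Op 2: note_on(76): voice 1 is free -> assigned | voices=[88 76 - -]
Op 3: note_on(80): voice 2 is free -> assigned | voices=[88 76 80 -]
Op 4: note_on(73): voice 3 is free -> assigned | voices=[88 76 80 73]
Op 5: note_off(73): free voice 3 | voices=[88 76 80 -]
Op 6: note_off(76): free voice 1 | voices=[88 - 80 -]
Op 7: note_on(69): voice 1 is free -> assigned | voices=[88 69 80 -]
Op 8: note_on(87): voice 3 is free -> assigned | voices=[88 69 80 87]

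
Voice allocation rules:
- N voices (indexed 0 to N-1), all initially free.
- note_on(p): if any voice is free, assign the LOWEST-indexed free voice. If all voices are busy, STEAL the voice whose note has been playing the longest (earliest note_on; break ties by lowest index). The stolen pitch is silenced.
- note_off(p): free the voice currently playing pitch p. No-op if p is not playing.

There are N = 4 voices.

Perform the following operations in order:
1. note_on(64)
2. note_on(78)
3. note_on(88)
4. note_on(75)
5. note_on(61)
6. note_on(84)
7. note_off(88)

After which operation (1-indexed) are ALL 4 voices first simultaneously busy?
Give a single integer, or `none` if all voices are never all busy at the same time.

Op 1: note_on(64): voice 0 is free -> assigned | voices=[64 - - -]
Op 2: note_on(78): voice 1 is free -> assigned | voices=[64 78 - -]
Op 3: note_on(88): voice 2 is free -> assigned | voices=[64 78 88 -]
Op 4: note_on(75): voice 3 is free -> assigned | voices=[64 78 88 75]
Op 5: note_on(61): all voices busy, STEAL voice 0 (pitch 64, oldest) -> assign | voices=[61 78 88 75]
Op 6: note_on(84): all voices busy, STEAL voice 1 (pitch 78, oldest) -> assign | voices=[61 84 88 75]
Op 7: note_off(88): free voice 2 | voices=[61 84 - 75]

Answer: 4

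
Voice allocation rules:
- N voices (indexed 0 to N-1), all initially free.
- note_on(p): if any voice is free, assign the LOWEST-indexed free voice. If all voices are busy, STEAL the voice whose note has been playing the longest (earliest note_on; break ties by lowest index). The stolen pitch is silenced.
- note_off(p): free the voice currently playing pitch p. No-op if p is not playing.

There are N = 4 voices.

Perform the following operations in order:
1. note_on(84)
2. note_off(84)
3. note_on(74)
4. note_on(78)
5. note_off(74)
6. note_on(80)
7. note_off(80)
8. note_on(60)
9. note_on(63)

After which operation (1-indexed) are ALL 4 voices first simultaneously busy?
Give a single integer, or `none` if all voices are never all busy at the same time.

Answer: none

Derivation:
Op 1: note_on(84): voice 0 is free -> assigned | voices=[84 - - -]
Op 2: note_off(84): free voice 0 | voices=[- - - -]
Op 3: note_on(74): voice 0 is free -> assigned | voices=[74 - - -]
Op 4: note_on(78): voice 1 is free -> assigned | voices=[74 78 - -]
Op 5: note_off(74): free voice 0 | voices=[- 78 - -]
Op 6: note_on(80): voice 0 is free -> assigned | voices=[80 78 - -]
Op 7: note_off(80): free voice 0 | voices=[- 78 - -]
Op 8: note_on(60): voice 0 is free -> assigned | voices=[60 78 - -]
Op 9: note_on(63): voice 2 is free -> assigned | voices=[60 78 63 -]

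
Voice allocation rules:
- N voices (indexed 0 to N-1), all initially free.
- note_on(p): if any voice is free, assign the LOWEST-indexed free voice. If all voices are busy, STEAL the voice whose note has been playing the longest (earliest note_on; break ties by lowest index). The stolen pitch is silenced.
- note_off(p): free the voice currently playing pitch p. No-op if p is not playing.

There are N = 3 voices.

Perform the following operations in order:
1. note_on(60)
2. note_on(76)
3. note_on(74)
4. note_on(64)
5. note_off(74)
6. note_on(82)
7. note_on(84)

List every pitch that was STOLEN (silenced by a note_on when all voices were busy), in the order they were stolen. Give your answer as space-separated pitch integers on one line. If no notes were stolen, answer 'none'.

Op 1: note_on(60): voice 0 is free -> assigned | voices=[60 - -]
Op 2: note_on(76): voice 1 is free -> assigned | voices=[60 76 -]
Op 3: note_on(74): voice 2 is free -> assigned | voices=[60 76 74]
Op 4: note_on(64): all voices busy, STEAL voice 0 (pitch 60, oldest) -> assign | voices=[64 76 74]
Op 5: note_off(74): free voice 2 | voices=[64 76 -]
Op 6: note_on(82): voice 2 is free -> assigned | voices=[64 76 82]
Op 7: note_on(84): all voices busy, STEAL voice 1 (pitch 76, oldest) -> assign | voices=[64 84 82]

Answer: 60 76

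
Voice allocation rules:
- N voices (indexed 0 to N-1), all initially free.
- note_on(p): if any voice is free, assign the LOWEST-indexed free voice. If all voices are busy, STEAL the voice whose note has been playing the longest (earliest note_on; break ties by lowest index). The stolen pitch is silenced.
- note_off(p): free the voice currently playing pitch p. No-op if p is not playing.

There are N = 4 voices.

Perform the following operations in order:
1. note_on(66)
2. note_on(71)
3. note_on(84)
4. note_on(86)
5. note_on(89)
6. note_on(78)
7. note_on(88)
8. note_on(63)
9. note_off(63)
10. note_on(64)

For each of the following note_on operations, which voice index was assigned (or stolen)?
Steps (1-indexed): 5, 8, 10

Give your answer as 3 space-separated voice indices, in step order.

Op 1: note_on(66): voice 0 is free -> assigned | voices=[66 - - -]
Op 2: note_on(71): voice 1 is free -> assigned | voices=[66 71 - -]
Op 3: note_on(84): voice 2 is free -> assigned | voices=[66 71 84 -]
Op 4: note_on(86): voice 3 is free -> assigned | voices=[66 71 84 86]
Op 5: note_on(89): all voices busy, STEAL voice 0 (pitch 66, oldest) -> assign | voices=[89 71 84 86]
Op 6: note_on(78): all voices busy, STEAL voice 1 (pitch 71, oldest) -> assign | voices=[89 78 84 86]
Op 7: note_on(88): all voices busy, STEAL voice 2 (pitch 84, oldest) -> assign | voices=[89 78 88 86]
Op 8: note_on(63): all voices busy, STEAL voice 3 (pitch 86, oldest) -> assign | voices=[89 78 88 63]
Op 9: note_off(63): free voice 3 | voices=[89 78 88 -]
Op 10: note_on(64): voice 3 is free -> assigned | voices=[89 78 88 64]

Answer: 0 3 3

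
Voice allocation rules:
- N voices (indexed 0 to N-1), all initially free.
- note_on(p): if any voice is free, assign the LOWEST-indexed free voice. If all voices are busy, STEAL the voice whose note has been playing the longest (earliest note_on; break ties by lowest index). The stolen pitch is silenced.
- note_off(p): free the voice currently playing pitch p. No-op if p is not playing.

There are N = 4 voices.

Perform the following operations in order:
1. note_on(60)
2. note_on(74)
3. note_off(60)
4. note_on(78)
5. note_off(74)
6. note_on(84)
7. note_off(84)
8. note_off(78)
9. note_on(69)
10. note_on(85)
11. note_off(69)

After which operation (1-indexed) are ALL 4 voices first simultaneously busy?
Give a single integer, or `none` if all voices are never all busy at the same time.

Answer: none

Derivation:
Op 1: note_on(60): voice 0 is free -> assigned | voices=[60 - - -]
Op 2: note_on(74): voice 1 is free -> assigned | voices=[60 74 - -]
Op 3: note_off(60): free voice 0 | voices=[- 74 - -]
Op 4: note_on(78): voice 0 is free -> assigned | voices=[78 74 - -]
Op 5: note_off(74): free voice 1 | voices=[78 - - -]
Op 6: note_on(84): voice 1 is free -> assigned | voices=[78 84 - -]
Op 7: note_off(84): free voice 1 | voices=[78 - - -]
Op 8: note_off(78): free voice 0 | voices=[- - - -]
Op 9: note_on(69): voice 0 is free -> assigned | voices=[69 - - -]
Op 10: note_on(85): voice 1 is free -> assigned | voices=[69 85 - -]
Op 11: note_off(69): free voice 0 | voices=[- 85 - -]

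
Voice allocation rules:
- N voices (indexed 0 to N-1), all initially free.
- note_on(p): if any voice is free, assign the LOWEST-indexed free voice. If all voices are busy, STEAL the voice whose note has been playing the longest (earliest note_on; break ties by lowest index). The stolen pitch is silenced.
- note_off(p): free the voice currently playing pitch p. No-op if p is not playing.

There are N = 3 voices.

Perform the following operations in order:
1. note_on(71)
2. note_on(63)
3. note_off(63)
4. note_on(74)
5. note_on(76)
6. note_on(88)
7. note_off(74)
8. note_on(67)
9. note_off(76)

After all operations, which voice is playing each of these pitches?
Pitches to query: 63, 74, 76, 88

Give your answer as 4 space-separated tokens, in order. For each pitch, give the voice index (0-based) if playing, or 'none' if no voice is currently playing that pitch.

Answer: none none none 0

Derivation:
Op 1: note_on(71): voice 0 is free -> assigned | voices=[71 - -]
Op 2: note_on(63): voice 1 is free -> assigned | voices=[71 63 -]
Op 3: note_off(63): free voice 1 | voices=[71 - -]
Op 4: note_on(74): voice 1 is free -> assigned | voices=[71 74 -]
Op 5: note_on(76): voice 2 is free -> assigned | voices=[71 74 76]
Op 6: note_on(88): all voices busy, STEAL voice 0 (pitch 71, oldest) -> assign | voices=[88 74 76]
Op 7: note_off(74): free voice 1 | voices=[88 - 76]
Op 8: note_on(67): voice 1 is free -> assigned | voices=[88 67 76]
Op 9: note_off(76): free voice 2 | voices=[88 67 -]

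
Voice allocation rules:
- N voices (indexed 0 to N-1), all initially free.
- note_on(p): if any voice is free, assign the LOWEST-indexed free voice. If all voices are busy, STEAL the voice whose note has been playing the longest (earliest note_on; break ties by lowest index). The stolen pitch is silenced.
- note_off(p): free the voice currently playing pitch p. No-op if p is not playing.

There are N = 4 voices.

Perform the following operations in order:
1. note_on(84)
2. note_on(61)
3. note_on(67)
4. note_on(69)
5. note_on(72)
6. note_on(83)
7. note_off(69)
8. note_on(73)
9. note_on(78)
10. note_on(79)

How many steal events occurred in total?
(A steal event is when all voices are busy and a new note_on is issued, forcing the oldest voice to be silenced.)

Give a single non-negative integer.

Op 1: note_on(84): voice 0 is free -> assigned | voices=[84 - - -]
Op 2: note_on(61): voice 1 is free -> assigned | voices=[84 61 - -]
Op 3: note_on(67): voice 2 is free -> assigned | voices=[84 61 67 -]
Op 4: note_on(69): voice 3 is free -> assigned | voices=[84 61 67 69]
Op 5: note_on(72): all voices busy, STEAL voice 0 (pitch 84, oldest) -> assign | voices=[72 61 67 69]
Op 6: note_on(83): all voices busy, STEAL voice 1 (pitch 61, oldest) -> assign | voices=[72 83 67 69]
Op 7: note_off(69): free voice 3 | voices=[72 83 67 -]
Op 8: note_on(73): voice 3 is free -> assigned | voices=[72 83 67 73]
Op 9: note_on(78): all voices busy, STEAL voice 2 (pitch 67, oldest) -> assign | voices=[72 83 78 73]
Op 10: note_on(79): all voices busy, STEAL voice 0 (pitch 72, oldest) -> assign | voices=[79 83 78 73]

Answer: 4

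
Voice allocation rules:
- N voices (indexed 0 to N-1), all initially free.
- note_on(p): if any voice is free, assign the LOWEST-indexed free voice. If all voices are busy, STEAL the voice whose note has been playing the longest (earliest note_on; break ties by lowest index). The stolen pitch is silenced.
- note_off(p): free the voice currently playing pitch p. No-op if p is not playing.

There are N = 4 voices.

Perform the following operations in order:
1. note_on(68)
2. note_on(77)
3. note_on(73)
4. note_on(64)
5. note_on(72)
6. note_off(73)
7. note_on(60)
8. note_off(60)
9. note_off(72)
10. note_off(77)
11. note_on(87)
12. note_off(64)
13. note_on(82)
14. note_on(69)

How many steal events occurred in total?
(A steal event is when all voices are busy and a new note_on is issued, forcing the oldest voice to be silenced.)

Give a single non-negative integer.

Op 1: note_on(68): voice 0 is free -> assigned | voices=[68 - - -]
Op 2: note_on(77): voice 1 is free -> assigned | voices=[68 77 - -]
Op 3: note_on(73): voice 2 is free -> assigned | voices=[68 77 73 -]
Op 4: note_on(64): voice 3 is free -> assigned | voices=[68 77 73 64]
Op 5: note_on(72): all voices busy, STEAL voice 0 (pitch 68, oldest) -> assign | voices=[72 77 73 64]
Op 6: note_off(73): free voice 2 | voices=[72 77 - 64]
Op 7: note_on(60): voice 2 is free -> assigned | voices=[72 77 60 64]
Op 8: note_off(60): free voice 2 | voices=[72 77 - 64]
Op 9: note_off(72): free voice 0 | voices=[- 77 - 64]
Op 10: note_off(77): free voice 1 | voices=[- - - 64]
Op 11: note_on(87): voice 0 is free -> assigned | voices=[87 - - 64]
Op 12: note_off(64): free voice 3 | voices=[87 - - -]
Op 13: note_on(82): voice 1 is free -> assigned | voices=[87 82 - -]
Op 14: note_on(69): voice 2 is free -> assigned | voices=[87 82 69 -]

Answer: 1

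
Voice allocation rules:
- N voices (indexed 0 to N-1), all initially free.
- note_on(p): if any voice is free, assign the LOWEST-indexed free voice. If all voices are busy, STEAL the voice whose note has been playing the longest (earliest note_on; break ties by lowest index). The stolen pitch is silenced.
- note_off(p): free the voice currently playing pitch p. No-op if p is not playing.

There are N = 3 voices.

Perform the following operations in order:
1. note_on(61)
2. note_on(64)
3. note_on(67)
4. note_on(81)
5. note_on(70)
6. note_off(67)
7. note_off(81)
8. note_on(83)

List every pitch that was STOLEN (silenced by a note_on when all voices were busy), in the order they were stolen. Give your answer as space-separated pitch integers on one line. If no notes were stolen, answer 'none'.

Answer: 61 64

Derivation:
Op 1: note_on(61): voice 0 is free -> assigned | voices=[61 - -]
Op 2: note_on(64): voice 1 is free -> assigned | voices=[61 64 -]
Op 3: note_on(67): voice 2 is free -> assigned | voices=[61 64 67]
Op 4: note_on(81): all voices busy, STEAL voice 0 (pitch 61, oldest) -> assign | voices=[81 64 67]
Op 5: note_on(70): all voices busy, STEAL voice 1 (pitch 64, oldest) -> assign | voices=[81 70 67]
Op 6: note_off(67): free voice 2 | voices=[81 70 -]
Op 7: note_off(81): free voice 0 | voices=[- 70 -]
Op 8: note_on(83): voice 0 is free -> assigned | voices=[83 70 -]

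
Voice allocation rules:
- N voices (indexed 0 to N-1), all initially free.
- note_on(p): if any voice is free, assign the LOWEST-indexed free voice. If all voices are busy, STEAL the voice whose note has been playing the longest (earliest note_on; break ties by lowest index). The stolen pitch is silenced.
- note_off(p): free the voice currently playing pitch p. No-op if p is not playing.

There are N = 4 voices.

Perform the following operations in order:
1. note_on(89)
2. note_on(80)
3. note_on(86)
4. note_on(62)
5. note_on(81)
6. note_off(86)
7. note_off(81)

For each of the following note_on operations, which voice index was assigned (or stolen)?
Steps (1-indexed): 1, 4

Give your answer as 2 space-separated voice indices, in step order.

Op 1: note_on(89): voice 0 is free -> assigned | voices=[89 - - -]
Op 2: note_on(80): voice 1 is free -> assigned | voices=[89 80 - -]
Op 3: note_on(86): voice 2 is free -> assigned | voices=[89 80 86 -]
Op 4: note_on(62): voice 3 is free -> assigned | voices=[89 80 86 62]
Op 5: note_on(81): all voices busy, STEAL voice 0 (pitch 89, oldest) -> assign | voices=[81 80 86 62]
Op 6: note_off(86): free voice 2 | voices=[81 80 - 62]
Op 7: note_off(81): free voice 0 | voices=[- 80 - 62]

Answer: 0 3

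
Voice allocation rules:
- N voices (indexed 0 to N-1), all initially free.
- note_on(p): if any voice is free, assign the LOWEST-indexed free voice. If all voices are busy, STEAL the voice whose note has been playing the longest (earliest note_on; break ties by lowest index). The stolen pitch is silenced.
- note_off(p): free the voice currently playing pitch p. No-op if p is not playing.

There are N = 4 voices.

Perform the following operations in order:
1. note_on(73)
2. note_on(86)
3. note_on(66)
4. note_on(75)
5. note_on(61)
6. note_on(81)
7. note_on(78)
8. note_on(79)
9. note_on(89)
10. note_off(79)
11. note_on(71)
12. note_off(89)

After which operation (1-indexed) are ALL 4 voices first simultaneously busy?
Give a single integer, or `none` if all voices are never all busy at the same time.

Op 1: note_on(73): voice 0 is free -> assigned | voices=[73 - - -]
Op 2: note_on(86): voice 1 is free -> assigned | voices=[73 86 - -]
Op 3: note_on(66): voice 2 is free -> assigned | voices=[73 86 66 -]
Op 4: note_on(75): voice 3 is free -> assigned | voices=[73 86 66 75]
Op 5: note_on(61): all voices busy, STEAL voice 0 (pitch 73, oldest) -> assign | voices=[61 86 66 75]
Op 6: note_on(81): all voices busy, STEAL voice 1 (pitch 86, oldest) -> assign | voices=[61 81 66 75]
Op 7: note_on(78): all voices busy, STEAL voice 2 (pitch 66, oldest) -> assign | voices=[61 81 78 75]
Op 8: note_on(79): all voices busy, STEAL voice 3 (pitch 75, oldest) -> assign | voices=[61 81 78 79]
Op 9: note_on(89): all voices busy, STEAL voice 0 (pitch 61, oldest) -> assign | voices=[89 81 78 79]
Op 10: note_off(79): free voice 3 | voices=[89 81 78 -]
Op 11: note_on(71): voice 3 is free -> assigned | voices=[89 81 78 71]
Op 12: note_off(89): free voice 0 | voices=[- 81 78 71]

Answer: 4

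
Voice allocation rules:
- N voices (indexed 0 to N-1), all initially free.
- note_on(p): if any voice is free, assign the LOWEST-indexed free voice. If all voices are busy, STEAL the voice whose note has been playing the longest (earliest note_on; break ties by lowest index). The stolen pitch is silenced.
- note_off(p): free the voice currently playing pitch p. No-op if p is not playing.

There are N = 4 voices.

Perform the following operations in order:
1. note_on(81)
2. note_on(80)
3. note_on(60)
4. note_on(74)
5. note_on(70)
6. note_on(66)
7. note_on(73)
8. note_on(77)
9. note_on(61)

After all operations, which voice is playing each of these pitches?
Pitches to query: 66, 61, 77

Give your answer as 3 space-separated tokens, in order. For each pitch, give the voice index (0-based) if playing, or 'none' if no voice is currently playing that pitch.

Answer: 1 0 3

Derivation:
Op 1: note_on(81): voice 0 is free -> assigned | voices=[81 - - -]
Op 2: note_on(80): voice 1 is free -> assigned | voices=[81 80 - -]
Op 3: note_on(60): voice 2 is free -> assigned | voices=[81 80 60 -]
Op 4: note_on(74): voice 3 is free -> assigned | voices=[81 80 60 74]
Op 5: note_on(70): all voices busy, STEAL voice 0 (pitch 81, oldest) -> assign | voices=[70 80 60 74]
Op 6: note_on(66): all voices busy, STEAL voice 1 (pitch 80, oldest) -> assign | voices=[70 66 60 74]
Op 7: note_on(73): all voices busy, STEAL voice 2 (pitch 60, oldest) -> assign | voices=[70 66 73 74]
Op 8: note_on(77): all voices busy, STEAL voice 3 (pitch 74, oldest) -> assign | voices=[70 66 73 77]
Op 9: note_on(61): all voices busy, STEAL voice 0 (pitch 70, oldest) -> assign | voices=[61 66 73 77]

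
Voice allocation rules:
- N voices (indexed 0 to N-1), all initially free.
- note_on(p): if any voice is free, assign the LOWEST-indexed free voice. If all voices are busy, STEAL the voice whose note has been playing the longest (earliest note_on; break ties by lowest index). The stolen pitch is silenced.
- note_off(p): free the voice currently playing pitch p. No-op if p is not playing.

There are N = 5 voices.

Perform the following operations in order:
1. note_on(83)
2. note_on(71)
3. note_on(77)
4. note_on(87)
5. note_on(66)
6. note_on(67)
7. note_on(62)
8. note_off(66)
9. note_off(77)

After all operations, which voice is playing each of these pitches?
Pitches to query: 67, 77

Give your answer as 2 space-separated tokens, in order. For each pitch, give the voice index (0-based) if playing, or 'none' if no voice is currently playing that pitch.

Answer: 0 none

Derivation:
Op 1: note_on(83): voice 0 is free -> assigned | voices=[83 - - - -]
Op 2: note_on(71): voice 1 is free -> assigned | voices=[83 71 - - -]
Op 3: note_on(77): voice 2 is free -> assigned | voices=[83 71 77 - -]
Op 4: note_on(87): voice 3 is free -> assigned | voices=[83 71 77 87 -]
Op 5: note_on(66): voice 4 is free -> assigned | voices=[83 71 77 87 66]
Op 6: note_on(67): all voices busy, STEAL voice 0 (pitch 83, oldest) -> assign | voices=[67 71 77 87 66]
Op 7: note_on(62): all voices busy, STEAL voice 1 (pitch 71, oldest) -> assign | voices=[67 62 77 87 66]
Op 8: note_off(66): free voice 4 | voices=[67 62 77 87 -]
Op 9: note_off(77): free voice 2 | voices=[67 62 - 87 -]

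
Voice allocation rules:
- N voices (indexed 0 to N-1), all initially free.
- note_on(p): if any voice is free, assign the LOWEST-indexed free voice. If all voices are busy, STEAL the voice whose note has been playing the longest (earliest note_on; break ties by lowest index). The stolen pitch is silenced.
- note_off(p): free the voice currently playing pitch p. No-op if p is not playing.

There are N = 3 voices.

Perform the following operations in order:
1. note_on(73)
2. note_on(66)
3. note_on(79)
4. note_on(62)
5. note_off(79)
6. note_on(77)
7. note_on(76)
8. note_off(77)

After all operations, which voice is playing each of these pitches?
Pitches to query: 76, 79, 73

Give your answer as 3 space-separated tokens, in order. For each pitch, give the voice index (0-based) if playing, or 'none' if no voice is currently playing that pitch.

Op 1: note_on(73): voice 0 is free -> assigned | voices=[73 - -]
Op 2: note_on(66): voice 1 is free -> assigned | voices=[73 66 -]
Op 3: note_on(79): voice 2 is free -> assigned | voices=[73 66 79]
Op 4: note_on(62): all voices busy, STEAL voice 0 (pitch 73, oldest) -> assign | voices=[62 66 79]
Op 5: note_off(79): free voice 2 | voices=[62 66 -]
Op 6: note_on(77): voice 2 is free -> assigned | voices=[62 66 77]
Op 7: note_on(76): all voices busy, STEAL voice 1 (pitch 66, oldest) -> assign | voices=[62 76 77]
Op 8: note_off(77): free voice 2 | voices=[62 76 -]

Answer: 1 none none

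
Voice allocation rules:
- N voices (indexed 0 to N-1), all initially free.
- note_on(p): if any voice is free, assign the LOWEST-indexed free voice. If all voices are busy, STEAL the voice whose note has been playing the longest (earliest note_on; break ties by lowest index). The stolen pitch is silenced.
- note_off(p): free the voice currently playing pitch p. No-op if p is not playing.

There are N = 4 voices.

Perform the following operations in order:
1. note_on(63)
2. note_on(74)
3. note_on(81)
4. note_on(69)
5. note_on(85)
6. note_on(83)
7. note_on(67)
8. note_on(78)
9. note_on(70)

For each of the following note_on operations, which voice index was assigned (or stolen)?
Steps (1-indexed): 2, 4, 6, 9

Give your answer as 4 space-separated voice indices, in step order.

Op 1: note_on(63): voice 0 is free -> assigned | voices=[63 - - -]
Op 2: note_on(74): voice 1 is free -> assigned | voices=[63 74 - -]
Op 3: note_on(81): voice 2 is free -> assigned | voices=[63 74 81 -]
Op 4: note_on(69): voice 3 is free -> assigned | voices=[63 74 81 69]
Op 5: note_on(85): all voices busy, STEAL voice 0 (pitch 63, oldest) -> assign | voices=[85 74 81 69]
Op 6: note_on(83): all voices busy, STEAL voice 1 (pitch 74, oldest) -> assign | voices=[85 83 81 69]
Op 7: note_on(67): all voices busy, STEAL voice 2 (pitch 81, oldest) -> assign | voices=[85 83 67 69]
Op 8: note_on(78): all voices busy, STEAL voice 3 (pitch 69, oldest) -> assign | voices=[85 83 67 78]
Op 9: note_on(70): all voices busy, STEAL voice 0 (pitch 85, oldest) -> assign | voices=[70 83 67 78]

Answer: 1 3 1 0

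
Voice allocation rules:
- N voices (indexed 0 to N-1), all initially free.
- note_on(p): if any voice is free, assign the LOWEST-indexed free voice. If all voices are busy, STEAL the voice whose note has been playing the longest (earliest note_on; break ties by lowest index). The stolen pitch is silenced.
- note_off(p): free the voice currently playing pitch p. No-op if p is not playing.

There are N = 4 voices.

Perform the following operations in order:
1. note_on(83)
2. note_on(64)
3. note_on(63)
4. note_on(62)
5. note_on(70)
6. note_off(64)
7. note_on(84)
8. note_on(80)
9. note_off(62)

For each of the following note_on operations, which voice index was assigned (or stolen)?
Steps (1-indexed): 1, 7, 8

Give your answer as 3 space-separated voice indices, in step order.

Answer: 0 1 2

Derivation:
Op 1: note_on(83): voice 0 is free -> assigned | voices=[83 - - -]
Op 2: note_on(64): voice 1 is free -> assigned | voices=[83 64 - -]
Op 3: note_on(63): voice 2 is free -> assigned | voices=[83 64 63 -]
Op 4: note_on(62): voice 3 is free -> assigned | voices=[83 64 63 62]
Op 5: note_on(70): all voices busy, STEAL voice 0 (pitch 83, oldest) -> assign | voices=[70 64 63 62]
Op 6: note_off(64): free voice 1 | voices=[70 - 63 62]
Op 7: note_on(84): voice 1 is free -> assigned | voices=[70 84 63 62]
Op 8: note_on(80): all voices busy, STEAL voice 2 (pitch 63, oldest) -> assign | voices=[70 84 80 62]
Op 9: note_off(62): free voice 3 | voices=[70 84 80 -]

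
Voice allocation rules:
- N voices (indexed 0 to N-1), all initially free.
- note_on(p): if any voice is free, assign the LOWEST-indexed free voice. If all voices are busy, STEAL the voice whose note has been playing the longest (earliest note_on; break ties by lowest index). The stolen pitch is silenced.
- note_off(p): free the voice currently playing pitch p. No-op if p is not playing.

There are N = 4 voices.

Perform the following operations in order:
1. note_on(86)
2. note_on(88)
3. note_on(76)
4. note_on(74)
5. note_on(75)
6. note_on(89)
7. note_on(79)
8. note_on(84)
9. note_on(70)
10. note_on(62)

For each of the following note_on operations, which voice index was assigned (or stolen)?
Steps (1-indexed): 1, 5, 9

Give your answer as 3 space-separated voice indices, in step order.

Answer: 0 0 0

Derivation:
Op 1: note_on(86): voice 0 is free -> assigned | voices=[86 - - -]
Op 2: note_on(88): voice 1 is free -> assigned | voices=[86 88 - -]
Op 3: note_on(76): voice 2 is free -> assigned | voices=[86 88 76 -]
Op 4: note_on(74): voice 3 is free -> assigned | voices=[86 88 76 74]
Op 5: note_on(75): all voices busy, STEAL voice 0 (pitch 86, oldest) -> assign | voices=[75 88 76 74]
Op 6: note_on(89): all voices busy, STEAL voice 1 (pitch 88, oldest) -> assign | voices=[75 89 76 74]
Op 7: note_on(79): all voices busy, STEAL voice 2 (pitch 76, oldest) -> assign | voices=[75 89 79 74]
Op 8: note_on(84): all voices busy, STEAL voice 3 (pitch 74, oldest) -> assign | voices=[75 89 79 84]
Op 9: note_on(70): all voices busy, STEAL voice 0 (pitch 75, oldest) -> assign | voices=[70 89 79 84]
Op 10: note_on(62): all voices busy, STEAL voice 1 (pitch 89, oldest) -> assign | voices=[70 62 79 84]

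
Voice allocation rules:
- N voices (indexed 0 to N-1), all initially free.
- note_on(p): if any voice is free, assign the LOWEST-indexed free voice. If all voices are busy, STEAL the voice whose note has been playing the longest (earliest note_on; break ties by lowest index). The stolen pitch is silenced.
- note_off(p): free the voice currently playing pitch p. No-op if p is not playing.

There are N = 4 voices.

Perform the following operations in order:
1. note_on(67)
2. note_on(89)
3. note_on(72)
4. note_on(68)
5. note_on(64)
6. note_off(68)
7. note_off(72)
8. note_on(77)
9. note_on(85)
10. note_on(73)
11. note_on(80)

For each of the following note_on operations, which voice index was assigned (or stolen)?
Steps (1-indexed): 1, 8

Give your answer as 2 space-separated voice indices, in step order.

Op 1: note_on(67): voice 0 is free -> assigned | voices=[67 - - -]
Op 2: note_on(89): voice 1 is free -> assigned | voices=[67 89 - -]
Op 3: note_on(72): voice 2 is free -> assigned | voices=[67 89 72 -]
Op 4: note_on(68): voice 3 is free -> assigned | voices=[67 89 72 68]
Op 5: note_on(64): all voices busy, STEAL voice 0 (pitch 67, oldest) -> assign | voices=[64 89 72 68]
Op 6: note_off(68): free voice 3 | voices=[64 89 72 -]
Op 7: note_off(72): free voice 2 | voices=[64 89 - -]
Op 8: note_on(77): voice 2 is free -> assigned | voices=[64 89 77 -]
Op 9: note_on(85): voice 3 is free -> assigned | voices=[64 89 77 85]
Op 10: note_on(73): all voices busy, STEAL voice 1 (pitch 89, oldest) -> assign | voices=[64 73 77 85]
Op 11: note_on(80): all voices busy, STEAL voice 0 (pitch 64, oldest) -> assign | voices=[80 73 77 85]

Answer: 0 2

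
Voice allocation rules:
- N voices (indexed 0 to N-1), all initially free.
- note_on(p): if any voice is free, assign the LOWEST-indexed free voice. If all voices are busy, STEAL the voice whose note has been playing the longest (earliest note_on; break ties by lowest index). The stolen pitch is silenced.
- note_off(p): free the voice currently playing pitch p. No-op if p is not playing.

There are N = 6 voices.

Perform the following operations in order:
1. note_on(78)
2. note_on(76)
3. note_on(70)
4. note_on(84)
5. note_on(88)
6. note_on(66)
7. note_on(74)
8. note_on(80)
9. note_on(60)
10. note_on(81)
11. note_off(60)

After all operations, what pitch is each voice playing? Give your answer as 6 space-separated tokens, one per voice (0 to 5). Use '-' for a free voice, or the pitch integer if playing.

Answer: 74 80 - 81 88 66

Derivation:
Op 1: note_on(78): voice 0 is free -> assigned | voices=[78 - - - - -]
Op 2: note_on(76): voice 1 is free -> assigned | voices=[78 76 - - - -]
Op 3: note_on(70): voice 2 is free -> assigned | voices=[78 76 70 - - -]
Op 4: note_on(84): voice 3 is free -> assigned | voices=[78 76 70 84 - -]
Op 5: note_on(88): voice 4 is free -> assigned | voices=[78 76 70 84 88 -]
Op 6: note_on(66): voice 5 is free -> assigned | voices=[78 76 70 84 88 66]
Op 7: note_on(74): all voices busy, STEAL voice 0 (pitch 78, oldest) -> assign | voices=[74 76 70 84 88 66]
Op 8: note_on(80): all voices busy, STEAL voice 1 (pitch 76, oldest) -> assign | voices=[74 80 70 84 88 66]
Op 9: note_on(60): all voices busy, STEAL voice 2 (pitch 70, oldest) -> assign | voices=[74 80 60 84 88 66]
Op 10: note_on(81): all voices busy, STEAL voice 3 (pitch 84, oldest) -> assign | voices=[74 80 60 81 88 66]
Op 11: note_off(60): free voice 2 | voices=[74 80 - 81 88 66]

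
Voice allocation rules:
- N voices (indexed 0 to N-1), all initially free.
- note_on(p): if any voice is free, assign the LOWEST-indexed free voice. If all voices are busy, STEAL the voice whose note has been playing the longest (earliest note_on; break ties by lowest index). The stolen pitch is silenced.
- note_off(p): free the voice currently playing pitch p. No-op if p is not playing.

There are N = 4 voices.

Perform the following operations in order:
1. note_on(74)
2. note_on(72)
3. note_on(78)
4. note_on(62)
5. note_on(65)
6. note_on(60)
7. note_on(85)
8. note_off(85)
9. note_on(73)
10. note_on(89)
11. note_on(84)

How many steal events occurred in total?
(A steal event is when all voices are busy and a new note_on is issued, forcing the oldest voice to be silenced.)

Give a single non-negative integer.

Answer: 5

Derivation:
Op 1: note_on(74): voice 0 is free -> assigned | voices=[74 - - -]
Op 2: note_on(72): voice 1 is free -> assigned | voices=[74 72 - -]
Op 3: note_on(78): voice 2 is free -> assigned | voices=[74 72 78 -]
Op 4: note_on(62): voice 3 is free -> assigned | voices=[74 72 78 62]
Op 5: note_on(65): all voices busy, STEAL voice 0 (pitch 74, oldest) -> assign | voices=[65 72 78 62]
Op 6: note_on(60): all voices busy, STEAL voice 1 (pitch 72, oldest) -> assign | voices=[65 60 78 62]
Op 7: note_on(85): all voices busy, STEAL voice 2 (pitch 78, oldest) -> assign | voices=[65 60 85 62]
Op 8: note_off(85): free voice 2 | voices=[65 60 - 62]
Op 9: note_on(73): voice 2 is free -> assigned | voices=[65 60 73 62]
Op 10: note_on(89): all voices busy, STEAL voice 3 (pitch 62, oldest) -> assign | voices=[65 60 73 89]
Op 11: note_on(84): all voices busy, STEAL voice 0 (pitch 65, oldest) -> assign | voices=[84 60 73 89]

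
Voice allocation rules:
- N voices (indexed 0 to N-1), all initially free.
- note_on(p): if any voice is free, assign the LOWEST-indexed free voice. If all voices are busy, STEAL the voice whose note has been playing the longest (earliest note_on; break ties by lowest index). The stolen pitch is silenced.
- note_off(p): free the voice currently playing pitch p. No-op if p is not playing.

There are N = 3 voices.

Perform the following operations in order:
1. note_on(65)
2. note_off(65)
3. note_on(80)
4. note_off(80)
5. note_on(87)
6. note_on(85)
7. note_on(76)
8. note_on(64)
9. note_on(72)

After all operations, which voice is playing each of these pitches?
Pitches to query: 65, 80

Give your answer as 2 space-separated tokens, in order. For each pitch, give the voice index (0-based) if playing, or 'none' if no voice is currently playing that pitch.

Answer: none none

Derivation:
Op 1: note_on(65): voice 0 is free -> assigned | voices=[65 - -]
Op 2: note_off(65): free voice 0 | voices=[- - -]
Op 3: note_on(80): voice 0 is free -> assigned | voices=[80 - -]
Op 4: note_off(80): free voice 0 | voices=[- - -]
Op 5: note_on(87): voice 0 is free -> assigned | voices=[87 - -]
Op 6: note_on(85): voice 1 is free -> assigned | voices=[87 85 -]
Op 7: note_on(76): voice 2 is free -> assigned | voices=[87 85 76]
Op 8: note_on(64): all voices busy, STEAL voice 0 (pitch 87, oldest) -> assign | voices=[64 85 76]
Op 9: note_on(72): all voices busy, STEAL voice 1 (pitch 85, oldest) -> assign | voices=[64 72 76]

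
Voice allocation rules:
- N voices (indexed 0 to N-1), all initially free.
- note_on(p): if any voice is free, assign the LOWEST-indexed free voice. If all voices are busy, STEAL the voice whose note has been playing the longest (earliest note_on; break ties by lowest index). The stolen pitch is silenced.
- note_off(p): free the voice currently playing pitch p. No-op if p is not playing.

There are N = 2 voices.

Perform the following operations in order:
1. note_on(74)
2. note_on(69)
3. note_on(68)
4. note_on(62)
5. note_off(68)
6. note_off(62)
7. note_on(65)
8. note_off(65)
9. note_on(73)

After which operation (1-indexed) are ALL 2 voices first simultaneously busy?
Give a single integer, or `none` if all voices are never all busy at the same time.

Op 1: note_on(74): voice 0 is free -> assigned | voices=[74 -]
Op 2: note_on(69): voice 1 is free -> assigned | voices=[74 69]
Op 3: note_on(68): all voices busy, STEAL voice 0 (pitch 74, oldest) -> assign | voices=[68 69]
Op 4: note_on(62): all voices busy, STEAL voice 1 (pitch 69, oldest) -> assign | voices=[68 62]
Op 5: note_off(68): free voice 0 | voices=[- 62]
Op 6: note_off(62): free voice 1 | voices=[- -]
Op 7: note_on(65): voice 0 is free -> assigned | voices=[65 -]
Op 8: note_off(65): free voice 0 | voices=[- -]
Op 9: note_on(73): voice 0 is free -> assigned | voices=[73 -]

Answer: 2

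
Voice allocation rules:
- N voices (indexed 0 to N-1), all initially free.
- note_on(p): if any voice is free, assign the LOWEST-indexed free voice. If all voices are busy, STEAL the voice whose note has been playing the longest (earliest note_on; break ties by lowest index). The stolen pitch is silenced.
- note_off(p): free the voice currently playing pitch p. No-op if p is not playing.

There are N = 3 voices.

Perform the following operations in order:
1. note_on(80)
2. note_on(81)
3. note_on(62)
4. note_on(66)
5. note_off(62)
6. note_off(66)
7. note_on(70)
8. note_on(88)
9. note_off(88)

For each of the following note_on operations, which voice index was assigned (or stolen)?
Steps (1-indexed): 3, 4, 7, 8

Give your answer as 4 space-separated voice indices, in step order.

Op 1: note_on(80): voice 0 is free -> assigned | voices=[80 - -]
Op 2: note_on(81): voice 1 is free -> assigned | voices=[80 81 -]
Op 3: note_on(62): voice 2 is free -> assigned | voices=[80 81 62]
Op 4: note_on(66): all voices busy, STEAL voice 0 (pitch 80, oldest) -> assign | voices=[66 81 62]
Op 5: note_off(62): free voice 2 | voices=[66 81 -]
Op 6: note_off(66): free voice 0 | voices=[- 81 -]
Op 7: note_on(70): voice 0 is free -> assigned | voices=[70 81 -]
Op 8: note_on(88): voice 2 is free -> assigned | voices=[70 81 88]
Op 9: note_off(88): free voice 2 | voices=[70 81 -]

Answer: 2 0 0 2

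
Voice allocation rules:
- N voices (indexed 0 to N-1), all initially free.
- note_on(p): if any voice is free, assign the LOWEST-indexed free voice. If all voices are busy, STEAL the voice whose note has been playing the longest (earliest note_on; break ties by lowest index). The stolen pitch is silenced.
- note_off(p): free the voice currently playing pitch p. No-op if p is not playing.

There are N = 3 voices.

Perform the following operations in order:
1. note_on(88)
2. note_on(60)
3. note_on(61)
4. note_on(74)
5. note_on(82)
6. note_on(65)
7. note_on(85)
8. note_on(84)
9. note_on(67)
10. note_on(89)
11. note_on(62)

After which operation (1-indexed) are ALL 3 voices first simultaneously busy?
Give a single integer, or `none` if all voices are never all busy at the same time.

Op 1: note_on(88): voice 0 is free -> assigned | voices=[88 - -]
Op 2: note_on(60): voice 1 is free -> assigned | voices=[88 60 -]
Op 3: note_on(61): voice 2 is free -> assigned | voices=[88 60 61]
Op 4: note_on(74): all voices busy, STEAL voice 0 (pitch 88, oldest) -> assign | voices=[74 60 61]
Op 5: note_on(82): all voices busy, STEAL voice 1 (pitch 60, oldest) -> assign | voices=[74 82 61]
Op 6: note_on(65): all voices busy, STEAL voice 2 (pitch 61, oldest) -> assign | voices=[74 82 65]
Op 7: note_on(85): all voices busy, STEAL voice 0 (pitch 74, oldest) -> assign | voices=[85 82 65]
Op 8: note_on(84): all voices busy, STEAL voice 1 (pitch 82, oldest) -> assign | voices=[85 84 65]
Op 9: note_on(67): all voices busy, STEAL voice 2 (pitch 65, oldest) -> assign | voices=[85 84 67]
Op 10: note_on(89): all voices busy, STEAL voice 0 (pitch 85, oldest) -> assign | voices=[89 84 67]
Op 11: note_on(62): all voices busy, STEAL voice 1 (pitch 84, oldest) -> assign | voices=[89 62 67]

Answer: 3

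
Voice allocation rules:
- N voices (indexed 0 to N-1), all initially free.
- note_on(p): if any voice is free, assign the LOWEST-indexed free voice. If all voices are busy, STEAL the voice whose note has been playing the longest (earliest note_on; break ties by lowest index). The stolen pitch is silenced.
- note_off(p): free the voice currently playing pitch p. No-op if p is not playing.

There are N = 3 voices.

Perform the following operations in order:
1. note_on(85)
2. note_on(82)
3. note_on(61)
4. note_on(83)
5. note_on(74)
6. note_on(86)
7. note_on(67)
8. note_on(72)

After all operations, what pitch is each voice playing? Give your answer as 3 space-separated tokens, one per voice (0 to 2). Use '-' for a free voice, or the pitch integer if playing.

Op 1: note_on(85): voice 0 is free -> assigned | voices=[85 - -]
Op 2: note_on(82): voice 1 is free -> assigned | voices=[85 82 -]
Op 3: note_on(61): voice 2 is free -> assigned | voices=[85 82 61]
Op 4: note_on(83): all voices busy, STEAL voice 0 (pitch 85, oldest) -> assign | voices=[83 82 61]
Op 5: note_on(74): all voices busy, STEAL voice 1 (pitch 82, oldest) -> assign | voices=[83 74 61]
Op 6: note_on(86): all voices busy, STEAL voice 2 (pitch 61, oldest) -> assign | voices=[83 74 86]
Op 7: note_on(67): all voices busy, STEAL voice 0 (pitch 83, oldest) -> assign | voices=[67 74 86]
Op 8: note_on(72): all voices busy, STEAL voice 1 (pitch 74, oldest) -> assign | voices=[67 72 86]

Answer: 67 72 86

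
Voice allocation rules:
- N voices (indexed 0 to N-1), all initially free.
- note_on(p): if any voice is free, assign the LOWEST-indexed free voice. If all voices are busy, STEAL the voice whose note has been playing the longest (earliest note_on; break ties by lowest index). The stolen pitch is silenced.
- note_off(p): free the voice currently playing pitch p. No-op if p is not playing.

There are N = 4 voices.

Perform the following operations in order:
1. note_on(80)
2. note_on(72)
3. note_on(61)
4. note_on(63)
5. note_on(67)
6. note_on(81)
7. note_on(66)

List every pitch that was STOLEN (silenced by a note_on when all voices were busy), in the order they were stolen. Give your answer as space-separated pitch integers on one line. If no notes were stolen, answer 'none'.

Op 1: note_on(80): voice 0 is free -> assigned | voices=[80 - - -]
Op 2: note_on(72): voice 1 is free -> assigned | voices=[80 72 - -]
Op 3: note_on(61): voice 2 is free -> assigned | voices=[80 72 61 -]
Op 4: note_on(63): voice 3 is free -> assigned | voices=[80 72 61 63]
Op 5: note_on(67): all voices busy, STEAL voice 0 (pitch 80, oldest) -> assign | voices=[67 72 61 63]
Op 6: note_on(81): all voices busy, STEAL voice 1 (pitch 72, oldest) -> assign | voices=[67 81 61 63]
Op 7: note_on(66): all voices busy, STEAL voice 2 (pitch 61, oldest) -> assign | voices=[67 81 66 63]

Answer: 80 72 61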